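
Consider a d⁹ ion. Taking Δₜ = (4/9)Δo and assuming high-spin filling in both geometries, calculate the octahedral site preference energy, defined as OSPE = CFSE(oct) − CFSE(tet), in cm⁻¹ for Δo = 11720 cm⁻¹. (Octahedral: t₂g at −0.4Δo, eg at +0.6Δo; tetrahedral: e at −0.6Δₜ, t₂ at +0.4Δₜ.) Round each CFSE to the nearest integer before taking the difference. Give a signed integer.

Octahedral high-spin t2g^6 e_g^3: CFSE = -0.6 × 11720 = -7032 cm⁻¹.
In a tetrahedral site the filling is e^4 t2^5: CFSE(tet) = -0.4Δₜ = -0.4 × (4/9)(11720) = -2084 cm⁻¹.
OSPE = -7032 − (-2084) = -4948 cm⁻¹.

-4948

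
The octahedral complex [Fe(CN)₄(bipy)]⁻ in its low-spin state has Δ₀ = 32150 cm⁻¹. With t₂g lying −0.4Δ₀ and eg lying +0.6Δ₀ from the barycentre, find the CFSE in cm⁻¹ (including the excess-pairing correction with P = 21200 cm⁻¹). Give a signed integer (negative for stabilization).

Ligand charges: 4×(-1) from CN⁻ and 1×(+0) from bipy sum to -4; with overall charge -1, Fe is +3.
Fe sits in group 8; removing 3 electrons leaves Fe³⁺ with 8 − 3 = 5 d electrons.
Configuration: t₂g⁵ eg⁰.
CFSE(orbital) = 5×(-0.4Δ₀) + 0×(0.6Δ₀) = -2.0Δ₀; with Δ₀ = 32150 cm⁻¹ that is -64300 cm⁻¹.
Relative to high-spin t₂g³ eg² (0 paired), the low-spin configuration has 2 additional pairs, contributing +2 × 21200 = +42400 cm⁻¹.
Overall CFSE = -64300 + 42400 = -21900 cm⁻¹.

-21900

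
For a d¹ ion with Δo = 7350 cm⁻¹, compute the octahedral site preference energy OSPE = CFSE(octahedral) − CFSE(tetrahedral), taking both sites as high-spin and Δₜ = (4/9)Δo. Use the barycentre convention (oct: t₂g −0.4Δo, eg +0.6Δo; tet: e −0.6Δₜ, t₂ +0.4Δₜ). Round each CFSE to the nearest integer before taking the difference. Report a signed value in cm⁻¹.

-980

Octahedral high-spin t₂g¹ eg⁰: CFSE = -0.4 × 7350 = -2940 cm⁻¹.
Tetrahedral e¹ t₂⁰ gives -0.6Δₜ = -0.6 × (4/9) × 7350 = -1960 cm⁻¹.
OSPE = CFSE(oct) − CFSE(tet) = -2940 − (-1960) = -980 cm⁻¹.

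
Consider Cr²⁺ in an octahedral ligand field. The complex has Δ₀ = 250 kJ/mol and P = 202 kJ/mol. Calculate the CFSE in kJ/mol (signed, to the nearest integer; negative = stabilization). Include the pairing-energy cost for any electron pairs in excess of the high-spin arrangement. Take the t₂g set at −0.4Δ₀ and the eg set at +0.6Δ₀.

Cr sits in group 6; removing 2 electrons leaves Cr²⁺ with 6 − 2 = 4 d electrons.
Since Δ₀ = 250 kJ/mol > P = 202 kJ/mol, the complex adopts the low-spin configuration.
Filling d⁴ accordingly: t₂g⁴ eg⁰.
Orbital CFSE = -1.6Δ₀ = -1.6 × 250 = -400 kJ/mol.
Excess pairs vs high-spin: 1 − 0 = 1; pairing cost = +202 kJ/mol.
Net CFSE = -400 + 202 = -198 kJ/mol.

-198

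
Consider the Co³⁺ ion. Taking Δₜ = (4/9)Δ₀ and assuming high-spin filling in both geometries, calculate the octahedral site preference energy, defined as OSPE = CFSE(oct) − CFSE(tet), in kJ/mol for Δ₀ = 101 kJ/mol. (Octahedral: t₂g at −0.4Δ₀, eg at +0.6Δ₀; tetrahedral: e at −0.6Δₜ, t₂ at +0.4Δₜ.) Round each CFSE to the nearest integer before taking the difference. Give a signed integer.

-13

Co³⁺: group 9, so d-count = 9 − 3 = 6.
Octahedral high-spin t₂g⁴ eg²: CFSE = -0.4 × 101 = -40 kJ/mol.
Tetrahedral: e³ t₂³, CFSE = 3(−0.6) + 3(+0.4) = -0.6Δₜ = -0.6 × (4/9) × 101 = -27 kJ/mol.
Subtracting, OSPE = -40 − (-27) = -13 kJ/mol.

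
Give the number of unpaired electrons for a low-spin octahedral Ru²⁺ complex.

Ru is in group 8, so Ru²⁺ is d⁶ (8 − 2 = 6).
Configuration: t₂g⁶ eg⁰, giving 0 unpaired electrons.

0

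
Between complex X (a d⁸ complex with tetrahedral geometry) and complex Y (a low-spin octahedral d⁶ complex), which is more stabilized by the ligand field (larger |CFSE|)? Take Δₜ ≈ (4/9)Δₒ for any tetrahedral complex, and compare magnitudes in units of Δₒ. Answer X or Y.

X: With tetrahedral geometry the complex is necessarily high-spin; e⁴ t₂⁴, CFSE = -0.8Δₜ ≈ -0.36Δₒ.
Y: t₂g⁶ eg⁰, CFSE = -2.4Δₒ.
So Y has the larger |CFSE|.

Y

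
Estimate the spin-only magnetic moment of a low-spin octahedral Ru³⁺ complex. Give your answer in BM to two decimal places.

Ru is in group 8, so Ru³⁺ is d⁵ (8 − 3 = 5).
Configuration: t₂g⁵ eg⁰ → 1 unpaired electron.
μ(spin-only) = √[1(1+2)] = √3 ≈ 1.73 BM.

1.73 BM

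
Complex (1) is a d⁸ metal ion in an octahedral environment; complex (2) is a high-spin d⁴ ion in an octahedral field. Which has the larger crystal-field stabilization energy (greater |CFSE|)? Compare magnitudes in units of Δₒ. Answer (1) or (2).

(1)

(1): t₂g⁶ eg², CFSE = -1.2Δₒ.
(2): t₂g³ eg¹, CFSE = -0.6Δₒ.
So (1) has the larger |CFSE|.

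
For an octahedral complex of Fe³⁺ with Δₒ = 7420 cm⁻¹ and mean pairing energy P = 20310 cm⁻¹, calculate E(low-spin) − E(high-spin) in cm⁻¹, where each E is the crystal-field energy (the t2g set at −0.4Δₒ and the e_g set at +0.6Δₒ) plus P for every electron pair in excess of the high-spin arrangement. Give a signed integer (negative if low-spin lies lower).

25780

Fe sits in group 8; removing 3 electrons leaves Fe³⁺ with 8 − 3 = 5 d electrons.
High-spin d⁵ fills as t2g^3 e_g^2 with CFSE 3(−0.4) + 2(+0.6) = 0.0Δₒ = 0 cm⁻¹.
For low-spin the configuration is t2g^5 e_g^0: orbital energy -2.0 × 7420 = -14840 cm⁻¹, and 2 additional pairs relative to high-spin add 40620 cm⁻¹, giving 25780 cm⁻¹.
E(LS) − E(HS) = 25780 − (0) = 25780 cm⁻¹.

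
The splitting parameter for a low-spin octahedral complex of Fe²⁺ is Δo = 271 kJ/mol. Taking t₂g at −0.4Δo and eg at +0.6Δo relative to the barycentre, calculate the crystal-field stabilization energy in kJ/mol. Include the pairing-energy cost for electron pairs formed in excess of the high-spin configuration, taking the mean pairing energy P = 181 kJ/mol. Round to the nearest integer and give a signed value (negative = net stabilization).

-288

Fe²⁺: group 8, so d-count = 8 − 2 = 6.
Electron filling gives t₂g⁶ eg⁰.
Orbital CFSE = 6(-0.4) + 0(0.6) = -2.4Δo = -2.4 × 271 = -650 kJ/mol.
High-spin d⁶ would be t₂g⁴ eg² with 1 pair; low-spin has 3, so 2 excess pairs cost +2P = +362 kJ/mol.
Net CFSE = -650 + 362 = -288 kJ/mol.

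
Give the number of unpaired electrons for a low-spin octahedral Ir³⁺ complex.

Ir is in group 9, so Ir³⁺ is d⁶ (9 − 3 = 6).
Configuration: t2g^6 e_g^0, giving 0 unpaired electrons.

0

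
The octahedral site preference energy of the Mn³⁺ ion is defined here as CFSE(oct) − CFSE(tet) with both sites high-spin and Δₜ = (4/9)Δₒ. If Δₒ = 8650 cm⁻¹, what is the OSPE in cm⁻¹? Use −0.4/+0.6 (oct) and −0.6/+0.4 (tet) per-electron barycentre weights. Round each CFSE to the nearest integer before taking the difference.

Mn sits in group 7; removing 3 electrons leaves Mn³⁺ with 7 − 3 = 4 d electrons.
Octahedral (high-spin): t₂g³ eg¹, CFSE = 3(−0.4) + 1(+0.6) = -0.6Δₒ = -0.6 × 8650 = -5190 cm⁻¹.
In a tetrahedral site the filling is e² t₂²: CFSE(tet) = -0.4Δₜ = -0.4 × (4/9)(8650) = -1538 cm⁻¹.
Subtracting, OSPE = -5190 − (-1538) = -3652 cm⁻¹.

-3652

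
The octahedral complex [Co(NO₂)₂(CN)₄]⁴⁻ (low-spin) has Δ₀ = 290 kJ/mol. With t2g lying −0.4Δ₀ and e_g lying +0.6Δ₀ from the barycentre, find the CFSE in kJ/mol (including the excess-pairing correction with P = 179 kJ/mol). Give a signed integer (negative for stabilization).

Ligand charges: 2×(-1) from NO₂⁻ and 4×(-1) from CN⁻ sum to -6; with overall charge -4, Co is +2.
Group 9 minus oxidation state +2 gives a d⁷ configuration for Co²⁺.
Configuration: t2g^6 e_g^1.
Orbital CFSE = 6(-0.4) + 1(0.6) = -1.8Δ₀ = -1.8 × 290 = -522 kJ/mol.
Pairing penalty: 3 pairs vs 2 in the high-spin reference → 1 extra × P = 179 kJ/mol.
Overall CFSE = -522 + 179 = -343 kJ/mol.

-343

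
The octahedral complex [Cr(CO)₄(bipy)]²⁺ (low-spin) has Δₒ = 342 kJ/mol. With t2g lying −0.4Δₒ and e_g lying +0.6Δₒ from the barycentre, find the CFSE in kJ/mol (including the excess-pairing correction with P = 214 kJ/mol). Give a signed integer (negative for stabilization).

Ligand charges: 4×(+0) from CO and 1×(+0) from bipy sum to +0; with overall charge +2, Cr is +2.
Cr²⁺: group 6, so d-count = 6 − 2 = 4.
Electron filling gives t2g^4 e_g^0.
CFSE(orbital) = 4×(-0.4Δₒ) + 0×(0.6Δₒ) = -1.6Δₒ; with Δₒ = 342 kJ/mol that is -547 kJ/mol.
Relative to high-spin t2g^3 e_g^1 (0 paired), the low-spin configuration has 1 additional pair, contributing +1 × 214 = +214 kJ/mol.
Combining: -547 + 214 = -333 kJ/mol.

-333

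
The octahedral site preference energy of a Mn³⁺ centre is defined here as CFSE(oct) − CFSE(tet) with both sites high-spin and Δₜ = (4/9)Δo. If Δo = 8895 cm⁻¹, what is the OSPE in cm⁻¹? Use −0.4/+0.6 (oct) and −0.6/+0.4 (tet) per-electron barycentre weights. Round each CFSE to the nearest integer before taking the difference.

Mn³⁺: group 7, so d-count = 7 − 3 = 4.
Octahedral high-spin t2g^3 e_g^1: CFSE = -0.6 × 8895 = -5337 cm⁻¹.
In a tetrahedral site the filling is e^2 t2^2: CFSE(tet) = -0.4Δₜ = -0.4 × (4/9)(8895) = -1581 cm⁻¹.
OSPE = -5337 − (-1581) = -3756 cm⁻¹.

-3756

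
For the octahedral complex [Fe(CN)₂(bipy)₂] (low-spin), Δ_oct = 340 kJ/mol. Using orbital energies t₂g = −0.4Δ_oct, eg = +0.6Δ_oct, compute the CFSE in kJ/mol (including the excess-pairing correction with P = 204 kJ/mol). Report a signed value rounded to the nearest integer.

Ligand charges: 2×(-1) from CN⁻ and 2×(+0) from bipy sum to -2; with overall charge +0, Fe is +2.
Group 8 minus oxidation state +2 gives a d⁶ configuration for Fe²⁺.
Configuration: t₂g⁶ eg⁰.
The orbital stabilization is -2.4Δ_oct = -2.4 × 340 = -816 kJ/mol.
Pairing penalty: 3 pairs vs 1 in the high-spin reference → 2 extra × P = 408 kJ/mol.
Combining: -816 + 408 = -408 kJ/mol.

-408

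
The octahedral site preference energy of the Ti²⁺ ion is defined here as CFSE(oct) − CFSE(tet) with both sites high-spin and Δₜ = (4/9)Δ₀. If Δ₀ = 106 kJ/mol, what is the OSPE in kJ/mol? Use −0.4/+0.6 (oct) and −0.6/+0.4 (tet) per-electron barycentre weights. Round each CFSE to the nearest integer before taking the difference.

-28

Ti sits in group 4; removing 2 electrons leaves Ti²⁺ with 4 − 2 = 2 d electrons.
Octahedral high-spin t2g^2 e_g^0: CFSE = -0.8 × 106 = -85 kJ/mol.
Tetrahedral e^2 t2^0 gives -1.2Δₜ = -1.2 × (4/9) × 106 = -57 kJ/mol.
OSPE = -85 − (-57) = -28 kJ/mol.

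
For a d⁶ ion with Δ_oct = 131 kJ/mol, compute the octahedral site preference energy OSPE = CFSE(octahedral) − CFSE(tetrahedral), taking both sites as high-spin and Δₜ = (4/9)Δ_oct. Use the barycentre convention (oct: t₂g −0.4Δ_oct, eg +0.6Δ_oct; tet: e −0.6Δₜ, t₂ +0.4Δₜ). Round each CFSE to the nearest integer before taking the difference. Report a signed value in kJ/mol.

-17

In an octahedral site d⁶ (HS) is t₂g⁴ eg², giving CFSE(oct) = -0.4Δ_oct = -52 kJ/mol.
In a tetrahedral site the filling is e³ t₂³: CFSE(tet) = -0.6Δₜ = -0.6 × (4/9)(131) = -35 kJ/mol.
OSPE = -52 − (-35) = -17 kJ/mol.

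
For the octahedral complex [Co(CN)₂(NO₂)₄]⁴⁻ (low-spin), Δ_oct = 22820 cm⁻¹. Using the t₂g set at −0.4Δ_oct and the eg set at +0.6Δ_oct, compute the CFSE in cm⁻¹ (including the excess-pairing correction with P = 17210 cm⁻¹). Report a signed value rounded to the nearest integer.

Ligand charges: 2×(-1) from CN⁻ and 4×(-1) from NO₂⁻ sum to -6; with overall charge -4, Co is +2.
Group 9 minus oxidation state +2 gives a d⁷ configuration for Co²⁺.
The d⁷ electrons fill as t₂g⁶ eg¹.
CFSE(orbital) = 6×(-0.4Δ_oct) + 1×(0.6Δ_oct) = -1.8Δ_oct; with Δ_oct = 22820 cm⁻¹ that is -41076 cm⁻¹.
High-spin d⁷ would be t₂g⁵ eg² with 2 pairs; low-spin has 3, so 1 excess pair costs +1P = +17210 cm⁻¹.
Combining: -41076 + 17210 = -23866 cm⁻¹.

-23866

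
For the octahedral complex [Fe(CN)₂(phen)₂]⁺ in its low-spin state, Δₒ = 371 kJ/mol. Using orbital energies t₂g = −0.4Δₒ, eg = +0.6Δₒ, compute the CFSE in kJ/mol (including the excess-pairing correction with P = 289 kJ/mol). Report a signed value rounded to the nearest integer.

Ligand charges: 2×(-1) from CN⁻ and 2×(+0) from phen sum to -2; with overall charge +1, Fe is +3.
Fe sits in group 8; removing 3 electrons leaves Fe³⁺ with 8 − 3 = 5 d electrons.
Electron filling gives t₂g⁵ eg⁰.
CFSE(orbital) = 5×(-0.4Δₒ) + 0×(0.6Δₒ) = -2.0Δₒ; with Δₒ = 371 kJ/mol that is -742 kJ/mol.
Pairing penalty: 2 pairs vs 0 in the high-spin reference → 2 extra × P = 578 kJ/mol.
Combining: -742 + 578 = -164 kJ/mol.

-164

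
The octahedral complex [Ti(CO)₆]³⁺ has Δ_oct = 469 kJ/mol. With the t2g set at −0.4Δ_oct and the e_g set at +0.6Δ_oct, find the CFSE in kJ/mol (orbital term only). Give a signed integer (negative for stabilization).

CO is neutral, so the +3 overall charge sits on Ti: oxidation state +3.
Ti is in group 4, so Ti³⁺ is d¹ (4 − 3 = 1).
Configuration: t2g^1 e_g^0.
CFSE(orbital) = 1×(-0.4Δ_oct) + 0×(0.6Δ_oct) = -0.4Δ_oct; with Δ_oct = 469 kJ/mol that is -188 kJ/mol.

-188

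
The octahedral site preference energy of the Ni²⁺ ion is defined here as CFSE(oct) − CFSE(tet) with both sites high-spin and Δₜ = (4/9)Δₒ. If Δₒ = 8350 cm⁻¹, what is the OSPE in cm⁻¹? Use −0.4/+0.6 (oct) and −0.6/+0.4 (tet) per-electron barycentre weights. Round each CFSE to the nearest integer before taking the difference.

-7051

Group 10 minus oxidation state +2 gives a d⁸ configuration for Ni²⁺.
Octahedral (high-spin): t2g^6 e_g^2, CFSE = 6(−0.4) + 2(+0.6) = -1.2Δₒ = -1.2 × 8350 = -10020 cm⁻¹.
Tetrahedral e^4 t2^4 gives -0.8Δₜ = -0.8 × (4/9) × 8350 = -2969 cm⁻¹.
OSPE = CFSE(oct) − CFSE(tet) = -10020 − (-2969) = -7051 cm⁻¹.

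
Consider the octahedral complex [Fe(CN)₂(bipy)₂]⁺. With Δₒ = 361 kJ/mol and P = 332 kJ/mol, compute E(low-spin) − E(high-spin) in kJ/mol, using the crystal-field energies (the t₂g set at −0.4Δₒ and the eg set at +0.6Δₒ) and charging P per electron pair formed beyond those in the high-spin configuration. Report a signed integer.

Ligand charges: 2×(-1) from CN⁻ and 2×(+0) from bipy sum to -2; with overall charge +1, Fe is +3.
Fe is in group 8, so Fe³⁺ is d⁵ (8 − 3 = 5).
In the high-spin limit (t₂g³ eg²) the orbital term is 0.0Δₒ = 0 kJ/mol, with no excess pairing.
Low-spin t₂g⁵ eg⁰ gives -2.0Δₒ = -722 kJ/mol, but forming 2 extra pairs costs 2P = 664 kJ/mol, so E(LS) = -722 + 664 = -58 kJ/mol.
E(LS) − E(HS) = -58 − (0) = -58 kJ/mol.

-58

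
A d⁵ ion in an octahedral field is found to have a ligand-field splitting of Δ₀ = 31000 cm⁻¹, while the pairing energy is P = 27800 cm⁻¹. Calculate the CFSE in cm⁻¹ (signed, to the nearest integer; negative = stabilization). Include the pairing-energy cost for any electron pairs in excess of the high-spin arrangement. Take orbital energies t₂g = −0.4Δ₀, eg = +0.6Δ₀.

-6400

With Δ₀ > P the complex is low-spin.
Filling d⁵ accordingly: t₂g⁵ eg⁰.
Orbital CFSE = -2.0Δ₀ = -2.0 × 31000 = -62000 cm⁻¹.
Excess pairs vs high-spin: 2 − 0 = 2; pairing cost = +55600 cm⁻¹.
Net CFSE = -62000 + 55600 = -6400 cm⁻¹.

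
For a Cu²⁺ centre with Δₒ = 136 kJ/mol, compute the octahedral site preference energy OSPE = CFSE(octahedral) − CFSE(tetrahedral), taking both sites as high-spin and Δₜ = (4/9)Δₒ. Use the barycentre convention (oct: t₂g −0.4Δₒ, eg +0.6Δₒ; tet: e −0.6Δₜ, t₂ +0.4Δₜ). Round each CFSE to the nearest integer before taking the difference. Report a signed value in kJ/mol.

-58

Group 11 minus oxidation state +2 gives a d⁹ configuration for Cu²⁺.
Octahedral high-spin t₂g⁶ eg³: CFSE = -0.6 × 136 = -82 kJ/mol.
Tetrahedral e⁴ t₂⁵ gives -0.4Δₜ = -0.4 × (4/9) × 136 = -24 kJ/mol.
Subtracting, OSPE = -82 − (-24) = -58 kJ/mol.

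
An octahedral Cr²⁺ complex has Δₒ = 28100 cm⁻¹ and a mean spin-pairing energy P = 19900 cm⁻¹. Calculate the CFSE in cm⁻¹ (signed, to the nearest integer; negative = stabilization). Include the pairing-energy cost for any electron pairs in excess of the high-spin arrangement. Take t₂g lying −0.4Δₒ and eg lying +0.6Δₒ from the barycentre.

-25060

Cr is in group 6, so Cr²⁺ is d⁴ (6 − 2 = 4).
Since Δₒ = 28100 cm⁻¹ > P = 19900 cm⁻¹, the complex adopts the low-spin configuration.
Configuration: t₂g⁴ eg⁰.
Orbital CFSE = -1.6Δₒ = -1.6 × 28100 = -44960 cm⁻¹.
Excess pairs vs high-spin: 1 − 0 = 1; pairing cost = +19900 cm⁻¹.
Net CFSE = -44960 + 19900 = -25060 cm⁻¹.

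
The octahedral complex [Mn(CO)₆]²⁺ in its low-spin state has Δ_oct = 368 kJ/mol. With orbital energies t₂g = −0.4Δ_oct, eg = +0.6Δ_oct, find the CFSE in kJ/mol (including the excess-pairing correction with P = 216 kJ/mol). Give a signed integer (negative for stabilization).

-304

CO is neutral, so the +2 overall charge sits on Mn: oxidation state +2.
Mn is in group 7, so Mn²⁺ is d⁵ (7 − 2 = 5).
The d⁵ electrons fill as t₂g⁵ eg⁰.
The orbital stabilization is -2.0Δ_oct = -2.0 × 368 = -736 kJ/mol.
Pairing penalty: 2 pairs vs 0 in the high-spin reference → 2 extra × P = 432 kJ/mol.
Net CFSE = -736 + 432 = -304 kJ/mol.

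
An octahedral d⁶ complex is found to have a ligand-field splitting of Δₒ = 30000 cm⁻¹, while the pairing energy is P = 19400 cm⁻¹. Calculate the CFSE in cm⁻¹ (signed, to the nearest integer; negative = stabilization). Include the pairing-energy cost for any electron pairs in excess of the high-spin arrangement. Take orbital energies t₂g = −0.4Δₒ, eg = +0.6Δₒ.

With Δₒ > P the complex is low-spin.
That gives t₂g⁶ eg⁰.
Orbital CFSE = -2.4Δₒ = -2.4 × 30000 = -72000 cm⁻¹.
Excess pairs vs high-spin: 3 − 1 = 2; pairing cost = +38800 cm⁻¹.
Net CFSE = -72000 + 38800 = -33200 cm⁻¹.

-33200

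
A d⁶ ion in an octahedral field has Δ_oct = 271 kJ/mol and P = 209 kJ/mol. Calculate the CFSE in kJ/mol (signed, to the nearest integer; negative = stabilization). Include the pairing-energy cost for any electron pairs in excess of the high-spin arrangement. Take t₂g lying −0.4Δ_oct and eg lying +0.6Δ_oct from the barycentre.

With Δ_oct > P the complex is low-spin.
Configuration: t₂g⁶ eg⁰.
Orbital CFSE = -2.4Δ_oct = -2.4 × 271 = -650 kJ/mol.
Excess pairs vs high-spin: 3 − 1 = 2; pairing cost = +418 kJ/mol.
Net CFSE = -650 + 418 = -232 kJ/mol.

-232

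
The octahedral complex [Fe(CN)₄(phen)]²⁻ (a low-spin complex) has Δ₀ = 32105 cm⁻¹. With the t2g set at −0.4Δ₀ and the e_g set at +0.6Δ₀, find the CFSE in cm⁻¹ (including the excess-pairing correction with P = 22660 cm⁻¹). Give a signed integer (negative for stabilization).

Ligand charges: 4×(-1) from CN⁻ and 1×(+0) from phen sum to -4; with overall charge -2, Fe is +2.
Fe is in group 8, so Fe²⁺ is d⁶ (8 − 2 = 6).
Configuration: t2g^6 e_g^0.
CFSE(orbital) = 6×(-0.4Δ₀) + 0×(0.6Δ₀) = -2.4Δ₀; with Δ₀ = 32105 cm⁻¹ that is -77052 cm⁻¹.
Relative to high-spin t2g^4 e_g^2 (1 paired), the low-spin configuration has 2 additional pairs, contributing +2 × 22660 = +45320 cm⁻¹.
Combining: -77052 + 45320 = -31732 cm⁻¹.

-31732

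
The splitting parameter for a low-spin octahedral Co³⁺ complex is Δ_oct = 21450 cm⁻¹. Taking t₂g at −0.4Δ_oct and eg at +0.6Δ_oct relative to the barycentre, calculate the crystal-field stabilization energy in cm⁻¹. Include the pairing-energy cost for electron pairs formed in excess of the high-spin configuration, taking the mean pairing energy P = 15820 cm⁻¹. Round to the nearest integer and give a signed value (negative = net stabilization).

-19840

Co sits in group 9; removing 3 electrons leaves Co³⁺ with 9 − 3 = 6 d electrons.
Configuration: t₂g⁶ eg⁰.
Orbital CFSE = 6(-0.4) + 0(0.6) = -2.4Δ_oct = -2.4 × 21450 = -51480 cm⁻¹.
Relative to high-spin t₂g⁴ eg² (1 paired), the low-spin configuration has 2 additional pairs, contributing +2 × 15820 = +31640 cm⁻¹.
Combining: -51480 + 31640 = -19840 cm⁻¹.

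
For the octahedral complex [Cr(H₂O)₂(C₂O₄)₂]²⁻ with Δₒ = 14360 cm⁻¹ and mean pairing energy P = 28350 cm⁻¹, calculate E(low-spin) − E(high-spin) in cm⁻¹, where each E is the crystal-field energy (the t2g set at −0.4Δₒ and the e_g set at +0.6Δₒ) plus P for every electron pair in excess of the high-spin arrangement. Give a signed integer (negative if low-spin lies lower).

13990

Ligand charges: 2×(+0) from H₂O and 2×(-2) from C₂O₄²⁻ sum to -4; with overall charge -2, Cr is +2.
Cr is in group 6, so Cr²⁺ is d⁴ (6 − 2 = 4).
In the high-spin limit (t2g^3 e_g^1) the orbital term is -0.6Δₒ = -8616 cm⁻¹, with no excess pairing.
Low-spin t2g^4 e_g^0 gives -1.6Δₒ = -22976 cm⁻¹, but forming 1 extra pair costs 1P = 28350 cm⁻¹, so E(LS) = -22976 + 28350 = 5374 cm⁻¹.
The difference is 5374 − (-8616) = 13990 cm⁻¹, so high-spin lies lower.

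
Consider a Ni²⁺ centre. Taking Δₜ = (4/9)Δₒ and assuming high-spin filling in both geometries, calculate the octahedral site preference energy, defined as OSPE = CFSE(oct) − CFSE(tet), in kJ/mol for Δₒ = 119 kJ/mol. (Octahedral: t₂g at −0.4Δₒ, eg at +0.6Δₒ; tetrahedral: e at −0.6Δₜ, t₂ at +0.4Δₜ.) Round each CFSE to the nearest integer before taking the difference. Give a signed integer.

Group 10 minus oxidation state +2 gives a d⁸ configuration for Ni²⁺.
Octahedral (high-spin): t2g^6 e_g^2, CFSE = 6(−0.4) + 2(+0.6) = -1.2Δₒ = -1.2 × 119 = -143 kJ/mol.
Tetrahedral e^4 t2^4 gives -0.8Δₜ = -0.8 × (4/9) × 119 = -42 kJ/mol.
OSPE = CFSE(oct) − CFSE(tet) = -143 − (-42) = -101 kJ/mol.

-101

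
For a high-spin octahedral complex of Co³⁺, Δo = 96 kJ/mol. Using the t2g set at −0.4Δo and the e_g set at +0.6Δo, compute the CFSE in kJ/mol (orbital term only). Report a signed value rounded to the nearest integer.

-38

Co³⁺: group 9, so d-count = 9 − 3 = 6.
Configuration: t2g^4 e_g^2.
Orbital CFSE = 4(-0.4) + 2(0.6) = -0.4Δo = -0.4 × 96 = -38 kJ/mol.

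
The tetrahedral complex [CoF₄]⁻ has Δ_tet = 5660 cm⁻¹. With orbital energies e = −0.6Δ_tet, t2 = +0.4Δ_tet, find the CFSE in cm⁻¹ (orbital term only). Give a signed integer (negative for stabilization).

Each F⁻ contributes -1; 4 × (-1) = -4. With overall charge -1, Co is in the +3 oxidation state.
Co³⁺: group 9, so d-count = 9 − 3 = 6.
Tetrahedral splitting is small, so the complex is high-spin.
Electron filling gives e^3 t2^3.
The orbital stabilization is -0.6Δ_tet = -0.6 × 5660 = -3396 cm⁻¹.

-3396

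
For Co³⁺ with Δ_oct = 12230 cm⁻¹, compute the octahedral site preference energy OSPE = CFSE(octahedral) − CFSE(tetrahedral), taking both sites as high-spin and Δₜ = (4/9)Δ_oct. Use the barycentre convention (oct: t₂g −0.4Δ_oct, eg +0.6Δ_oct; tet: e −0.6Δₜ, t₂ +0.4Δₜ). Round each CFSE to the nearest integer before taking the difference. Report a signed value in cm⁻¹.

Group 9 minus oxidation state +3 gives a d⁶ configuration for Co³⁺.
In an octahedral site d⁶ (HS) is t₂g⁴ eg², giving CFSE(oct) = -0.4Δ_oct = -4892 cm⁻¹.
In a tetrahedral site the filling is e³ t₂³: CFSE(tet) = -0.6Δₜ = -0.6 × (4/9)(12230) = -3261 cm⁻¹.
OSPE = CFSE(oct) − CFSE(tet) = -4892 − (-3261) = -1631 cm⁻¹.

-1631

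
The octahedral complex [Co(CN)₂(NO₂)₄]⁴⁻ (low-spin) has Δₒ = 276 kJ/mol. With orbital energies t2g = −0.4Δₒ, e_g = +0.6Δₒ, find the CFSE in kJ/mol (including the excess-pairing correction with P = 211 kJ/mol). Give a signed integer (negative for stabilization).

-286

Ligand charges: 2×(-1) from CN⁻ and 4×(-1) from NO₂⁻ sum to -6; with overall charge -4, Co is +2.
Group 9 minus oxidation state +2 gives a d⁷ configuration for Co²⁺.
The d⁷ electrons fill as t2g^6 e_g^1.
The orbital stabilization is -1.8Δₒ = -1.8 × 276 = -497 kJ/mol.
Pairing penalty: 3 pairs vs 2 in the high-spin reference → 1 extra × P = 211 kJ/mol.
Overall CFSE = -497 + 211 = -286 kJ/mol.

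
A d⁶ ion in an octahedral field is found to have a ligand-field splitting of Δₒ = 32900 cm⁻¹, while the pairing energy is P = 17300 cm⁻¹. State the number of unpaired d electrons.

0

Δₒ > P, so pairing is preferred: the ground state is low-spin.
Configuration: t₂g⁶ eg⁰.
Unpaired electrons: 0.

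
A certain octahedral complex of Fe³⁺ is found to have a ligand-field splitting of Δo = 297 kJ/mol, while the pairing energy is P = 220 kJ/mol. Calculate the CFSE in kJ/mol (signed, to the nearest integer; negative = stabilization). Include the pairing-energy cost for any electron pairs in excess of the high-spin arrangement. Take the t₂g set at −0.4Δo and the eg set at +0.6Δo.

Fe is in group 8, so Fe³⁺ is d⁵ (8 − 3 = 5).
Since Δo = 297 kJ/mol > P = 220 kJ/mol, the complex adopts the low-spin configuration.
Configuration: t₂g⁵ eg⁰.
Orbital CFSE = -2.0Δo = -2.0 × 297 = -594 kJ/mol.
Excess pairs vs high-spin: 2 − 0 = 2; pairing cost = +440 kJ/mol.
Net CFSE = -594 + 440 = -154 kJ/mol.

-154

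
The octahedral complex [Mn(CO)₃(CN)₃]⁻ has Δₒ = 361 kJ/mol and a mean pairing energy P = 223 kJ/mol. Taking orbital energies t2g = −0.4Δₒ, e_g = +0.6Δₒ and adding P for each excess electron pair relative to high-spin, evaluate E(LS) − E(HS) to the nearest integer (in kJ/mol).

Ligand charges: 3×(+0) from CO and 3×(-1) from CN⁻ sum to -3; with overall charge -1, Mn is +2.
Mn is in group 7, so Mn²⁺ is d⁵ (7 − 2 = 5).
In the high-spin limit (t2g^3 e_g^2) the orbital term is 0.0Δₒ = 0 kJ/mol, with no excess pairing.
Low-spin t2g^5 e_g^0 gives -2.0Δₒ = -722 kJ/mol, but forming 2 extra pairs costs 2P = 446 kJ/mol, so E(LS) = -722 + 446 = -276 kJ/mol.
E(LS) − E(HS) = -276 − (0) = -276 kJ/mol.

-276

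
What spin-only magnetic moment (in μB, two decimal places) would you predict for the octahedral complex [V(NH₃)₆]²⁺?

3.87 μB

NH₃ is neutral, so the +2 overall charge sits on V: oxidation state +2.
V is in group 5, so V²⁺ is d³ (5 − 2 = 3).
Configuration: t₂g³ eg⁰ → 3 unpaired electrons.
μ(spin-only) = √[3(3+2)] = √15 ≈ 3.87 μB.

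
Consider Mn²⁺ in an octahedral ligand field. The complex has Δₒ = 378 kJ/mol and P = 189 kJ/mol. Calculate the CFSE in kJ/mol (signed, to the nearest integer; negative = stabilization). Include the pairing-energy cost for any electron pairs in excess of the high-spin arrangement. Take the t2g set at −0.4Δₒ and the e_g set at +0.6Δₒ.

-378

Group 7 minus oxidation state +2 gives a d⁵ configuration for Mn²⁺.
Here Δₒ > P (378 > 189), so the low-spin state is favoured.
That gives t2g^5 e_g^0.
Orbital CFSE = -2.0Δₒ = -2.0 × 378 = -756 kJ/mol.
Excess pairs vs high-spin: 2 − 0 = 2; pairing cost = +378 kJ/mol.
Net CFSE = -756 + 378 = -378 kJ/mol.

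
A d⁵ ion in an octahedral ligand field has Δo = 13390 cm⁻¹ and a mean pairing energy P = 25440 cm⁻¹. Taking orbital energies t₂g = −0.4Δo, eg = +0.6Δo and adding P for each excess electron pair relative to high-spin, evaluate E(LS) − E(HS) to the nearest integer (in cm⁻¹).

24100

High-spin d⁵ fills as t₂g³ eg² with CFSE 3(−0.4) + 2(+0.6) = 0.0Δo = 0 cm⁻¹.
Low-spin t₂g⁵ eg⁰ gives -2.0Δo = -26780 cm⁻¹, but forming 2 extra pairs costs 2P = 50880 cm⁻¹, so E(LS) = -26780 + 50880 = 24100 cm⁻¹.
Thus E(LS) − E(HS) = 24100 cm⁻¹.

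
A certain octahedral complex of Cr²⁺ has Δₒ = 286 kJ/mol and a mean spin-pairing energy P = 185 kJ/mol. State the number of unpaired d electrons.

2

Cr²⁺: group 6, so d-count = 6 − 2 = 4.
Since Δₒ = 286 kJ/mol > P = 185 kJ/mol, the complex adopts the low-spin configuration.
Configuration: t₂g⁴ eg⁰.
Unpaired electrons: 2.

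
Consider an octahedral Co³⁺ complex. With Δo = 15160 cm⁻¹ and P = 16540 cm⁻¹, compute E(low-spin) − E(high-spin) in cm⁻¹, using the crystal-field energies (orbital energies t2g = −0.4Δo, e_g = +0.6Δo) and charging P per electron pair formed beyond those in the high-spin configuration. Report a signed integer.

2760

Co sits in group 9; removing 3 electrons leaves Co³⁺ with 9 − 3 = 6 d electrons.
High-spin d⁶ fills as t2g^4 e_g^2 with CFSE 4(−0.4) + 2(+0.6) = -0.4Δo = -6064 cm⁻¹.
For low-spin the configuration is t2g^6 e_g^0: orbital energy -2.4 × 15160 = -36384 cm⁻¹, and 2 additional pairs relative to high-spin add 33080 cm⁻¹, giving -3304 cm⁻¹.
Thus E(LS) − E(HS) = 2760 cm⁻¹.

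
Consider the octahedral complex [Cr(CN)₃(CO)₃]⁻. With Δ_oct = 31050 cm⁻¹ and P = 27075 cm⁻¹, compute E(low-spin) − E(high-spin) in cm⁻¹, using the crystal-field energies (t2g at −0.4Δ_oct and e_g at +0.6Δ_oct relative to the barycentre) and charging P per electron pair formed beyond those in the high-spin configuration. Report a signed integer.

Ligand charges: 3×(-1) from CN⁻ and 3×(+0) from CO sum to -3; with overall charge -1, Cr is +2.
Group 6 minus oxidation state +2 gives a d⁴ configuration for Cr²⁺.
High-spin: t2g^3 e_g^1, CFSE = -0.6Δ_oct = -18630 cm⁻¹.
Low-spin: t2g^4 e_g^0, orbital CFSE = -1.6Δ_oct = -49680 cm⁻¹; plus 1 excess pair × P = +27075 cm⁻¹; total -22605 cm⁻¹.
E(LS) − E(HS) = -22605 − (-18630) = -3975 cm⁻¹.

-3975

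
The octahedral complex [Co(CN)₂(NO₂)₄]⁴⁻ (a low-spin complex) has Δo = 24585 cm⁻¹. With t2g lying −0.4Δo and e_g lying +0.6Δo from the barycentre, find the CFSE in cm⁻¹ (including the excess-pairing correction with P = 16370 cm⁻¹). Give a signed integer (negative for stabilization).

Ligand charges: 2×(-1) from CN⁻ and 4×(-1) from NO₂⁻ sum to -6; with overall charge -4, Co is +2.
Co sits in group 9; removing 2 electrons leaves Co²⁺ with 9 − 2 = 7 d electrons.
Electron filling gives t2g^6 e_g^1.
CFSE(orbital) = 6×(-0.4Δo) + 1×(0.6Δo) = -1.8Δo; with Δo = 24585 cm⁻¹ that is -44253 cm⁻¹.
Pairing penalty: 3 pairs vs 2 in the high-spin reference → 1 extra × P = 16370 cm⁻¹.
Overall CFSE = -44253 + 16370 = -27883 cm⁻¹.

-27883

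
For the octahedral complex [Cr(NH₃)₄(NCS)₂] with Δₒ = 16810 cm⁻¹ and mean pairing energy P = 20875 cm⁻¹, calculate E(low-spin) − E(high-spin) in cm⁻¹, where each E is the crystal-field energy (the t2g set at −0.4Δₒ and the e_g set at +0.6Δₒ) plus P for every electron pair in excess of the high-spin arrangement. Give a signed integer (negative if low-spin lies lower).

4065

Ligand charges: 4×(+0) from NH₃ and 2×(-1) from NCS⁻ sum to -2; with overall charge +0, Cr is +2.
Group 6 minus oxidation state +2 gives a d⁴ configuration for Cr²⁺.
High-spin d⁴ fills as t2g^3 e_g^1 with CFSE 3(−0.4) + 1(+0.6) = -0.6Δₒ = -10086 cm⁻¹.
Low-spin t2g^4 e_g^0 gives -1.6Δₒ = -26896 cm⁻¹, but forming 1 extra pair costs 1P = 20875 cm⁻¹, so E(LS) = -26896 + 20875 = -6021 cm⁻¹.
Thus E(LS) − E(HS) = 4065 cm⁻¹.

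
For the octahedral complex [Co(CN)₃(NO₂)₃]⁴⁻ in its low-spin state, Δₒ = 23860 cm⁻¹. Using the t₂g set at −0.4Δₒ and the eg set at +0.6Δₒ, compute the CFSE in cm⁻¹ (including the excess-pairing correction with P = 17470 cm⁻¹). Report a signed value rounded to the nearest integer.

Ligand charges: 3×(-1) from CN⁻ and 3×(-1) from NO₂⁻ sum to -6; with overall charge -4, Co is +2.
Co sits in group 9; removing 2 electrons leaves Co²⁺ with 9 − 2 = 7 d electrons.
The d⁷ electrons fill as t₂g⁶ eg¹.
The orbital stabilization is -1.8Δₒ = -1.8 × 23860 = -42948 cm⁻¹.
Pairing penalty: 3 pairs vs 2 in the high-spin reference → 1 extra × P = 17470 cm⁻¹.
Combining: -42948 + 17470 = -25478 cm⁻¹.

-25478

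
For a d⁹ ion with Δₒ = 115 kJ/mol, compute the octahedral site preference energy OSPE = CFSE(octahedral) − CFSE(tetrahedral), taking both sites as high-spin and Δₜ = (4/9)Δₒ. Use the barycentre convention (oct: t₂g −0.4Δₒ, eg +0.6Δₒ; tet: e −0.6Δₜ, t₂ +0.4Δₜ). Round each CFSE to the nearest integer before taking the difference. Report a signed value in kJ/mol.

-49

Octahedral (high-spin): t2g^6 e_g^3, CFSE = 6(−0.4) + 3(+0.6) = -0.6Δₒ = -0.6 × 115 = -69 kJ/mol.
Tetrahedral: e^4 t2^5, CFSE = 4(−0.6) + 5(+0.4) = -0.4Δₜ = -0.4 × (4/9) × 115 = -20 kJ/mol.
Subtracting, OSPE = -69 − (-20) = -49 kJ/mol.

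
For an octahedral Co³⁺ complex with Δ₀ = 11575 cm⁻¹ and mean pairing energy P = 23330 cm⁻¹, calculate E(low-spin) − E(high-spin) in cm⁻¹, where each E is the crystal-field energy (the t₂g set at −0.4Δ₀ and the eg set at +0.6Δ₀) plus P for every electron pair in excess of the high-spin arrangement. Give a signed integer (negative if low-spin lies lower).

23510

Co³⁺: group 9, so d-count = 9 − 3 = 6.
High-spin d⁶ fills as t₂g⁴ eg² with CFSE 4(−0.4) + 2(+0.6) = -0.4Δ₀ = -4630 cm⁻¹.
Low-spin: t₂g⁶ eg⁰, orbital CFSE = -2.4Δ₀ = -27780 cm⁻¹; plus 2 excess pairs × P = +46660 cm⁻¹; total 18880 cm⁻¹.
The difference is 18880 − (-4630) = 23510 cm⁻¹, so high-spin lies lower.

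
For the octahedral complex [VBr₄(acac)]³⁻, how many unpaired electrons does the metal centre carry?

3

Ligand charges: 4×(-1) from Br⁻ and 1×(-1) from acac⁻ sum to -5; with overall charge -3, V is +2.
V sits in group 5; removing 2 electrons leaves V²⁺ with 5 − 2 = 3 d electrons.
Configuration: t₂g³ eg⁰, giving 3 unpaired electrons.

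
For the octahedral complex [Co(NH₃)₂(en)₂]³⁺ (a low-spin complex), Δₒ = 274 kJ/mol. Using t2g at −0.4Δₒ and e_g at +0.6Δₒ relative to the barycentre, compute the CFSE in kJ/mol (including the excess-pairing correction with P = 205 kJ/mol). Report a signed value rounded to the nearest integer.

-248

Ligand charges: 2×(+0) from NH₃ and 2×(+0) from en sum to +0; with overall charge +3, Co is +3.
Co sits in group 9; removing 3 electrons leaves Co³⁺ with 9 − 3 = 6 d electrons.
The d⁶ electrons fill as t2g^6 e_g^0.
CFSE(orbital) = 6×(-0.4Δₒ) + 0×(0.6Δₒ) = -2.4Δₒ; with Δₒ = 274 kJ/mol that is -658 kJ/mol.
Pairing penalty: 3 pairs vs 1 in the high-spin reference → 2 extra × P = 410 kJ/mol.
Combining: -658 + 410 = -248 kJ/mol.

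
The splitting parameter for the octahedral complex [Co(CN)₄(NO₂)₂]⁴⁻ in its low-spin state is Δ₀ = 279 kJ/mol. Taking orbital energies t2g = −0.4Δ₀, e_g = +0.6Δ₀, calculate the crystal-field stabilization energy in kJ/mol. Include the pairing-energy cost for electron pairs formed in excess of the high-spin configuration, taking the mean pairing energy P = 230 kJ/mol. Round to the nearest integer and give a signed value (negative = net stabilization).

Ligand charges: 4×(-1) from CN⁻ and 2×(-1) from NO₂⁻ sum to -6; with overall charge -4, Co is +2.
Co is in group 9, so Co²⁺ is d⁷ (9 − 2 = 7).
Electron filling gives t2g^6 e_g^1.
CFSE(orbital) = 6×(-0.4Δ₀) + 1×(0.6Δ₀) = -1.8Δ₀; with Δ₀ = 279 kJ/mol that is -502 kJ/mol.
High-spin d⁷ would be t2g^5 e_g^2 with 2 pairs; low-spin has 3, so 1 excess pair costs +1P = +230 kJ/mol.
Combining: -502 + 230 = -272 kJ/mol.

-272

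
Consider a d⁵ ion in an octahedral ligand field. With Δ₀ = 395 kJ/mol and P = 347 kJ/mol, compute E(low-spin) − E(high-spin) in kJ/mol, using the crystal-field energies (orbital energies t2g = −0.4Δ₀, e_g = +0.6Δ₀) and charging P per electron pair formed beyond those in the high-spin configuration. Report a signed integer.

-96

High-spin d⁵ fills as t2g^3 e_g^2 with CFSE 3(−0.4) + 2(+0.6) = 0.0Δ₀ = 0 kJ/mol.
Low-spin t2g^5 e_g^0 gives -2.0Δ₀ = -790 kJ/mol, but forming 2 extra pairs costs 2P = 694 kJ/mol, so E(LS) = -790 + 694 = -96 kJ/mol.
Thus E(LS) − E(HS) = -96 kJ/mol.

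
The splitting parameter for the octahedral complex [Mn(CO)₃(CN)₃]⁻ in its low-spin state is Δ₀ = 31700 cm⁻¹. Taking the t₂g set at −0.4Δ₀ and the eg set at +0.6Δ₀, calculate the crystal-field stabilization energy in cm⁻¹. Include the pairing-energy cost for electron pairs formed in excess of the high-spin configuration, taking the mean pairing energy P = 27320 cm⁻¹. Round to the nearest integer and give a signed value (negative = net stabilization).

-8760

Ligand charges: 3×(+0) from CO and 3×(-1) from CN⁻ sum to -3; with overall charge -1, Mn is +2.
Mn is in group 7, so Mn²⁺ is d⁵ (7 − 2 = 5).
The d⁵ electrons fill as t₂g⁵ eg⁰.
CFSE(orbital) = 5×(-0.4Δ₀) + 0×(0.6Δ₀) = -2.0Δ₀; with Δ₀ = 31700 cm⁻¹ that is -63400 cm⁻¹.
Pairing penalty: 2 pairs vs 0 in the high-spin reference → 2 extra × P = 54640 cm⁻¹.
Overall CFSE = -63400 + 54640 = -8760 cm⁻¹.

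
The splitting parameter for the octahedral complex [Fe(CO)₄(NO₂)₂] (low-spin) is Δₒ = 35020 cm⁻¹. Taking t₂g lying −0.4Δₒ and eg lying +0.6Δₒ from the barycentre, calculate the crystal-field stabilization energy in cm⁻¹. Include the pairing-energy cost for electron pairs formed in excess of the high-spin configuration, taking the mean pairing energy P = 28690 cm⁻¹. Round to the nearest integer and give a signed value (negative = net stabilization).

Ligand charges: 4×(+0) from CO and 2×(-1) from NO₂⁻ sum to -2; with overall charge +0, Fe is +2.
Fe is in group 8, so Fe²⁺ is d⁶ (8 − 2 = 6).
Configuration: t₂g⁶ eg⁰.
CFSE(orbital) = 6×(-0.4Δₒ) + 0×(0.6Δₒ) = -2.4Δₒ; with Δₒ = 35020 cm⁻¹ that is -84048 cm⁻¹.
Pairing penalty: 3 pairs vs 1 in the high-spin reference → 2 extra × P = 57380 cm⁻¹.
Net CFSE = -84048 + 57380 = -26668 cm⁻¹.

-26668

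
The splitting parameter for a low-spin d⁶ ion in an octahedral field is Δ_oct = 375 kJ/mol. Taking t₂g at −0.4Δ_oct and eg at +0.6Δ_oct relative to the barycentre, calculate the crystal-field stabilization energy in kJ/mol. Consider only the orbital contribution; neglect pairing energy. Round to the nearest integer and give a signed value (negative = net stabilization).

Electron filling gives t₂g⁶ eg⁰.
The orbital stabilization is -2.4Δ_oct = -2.4 × 375 = -900 kJ/mol.

-900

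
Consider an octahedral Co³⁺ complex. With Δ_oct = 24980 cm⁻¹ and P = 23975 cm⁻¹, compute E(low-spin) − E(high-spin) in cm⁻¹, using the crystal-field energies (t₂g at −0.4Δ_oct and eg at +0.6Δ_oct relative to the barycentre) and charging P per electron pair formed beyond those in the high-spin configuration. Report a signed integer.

Co sits in group 9; removing 3 electrons leaves Co³⁺ with 9 − 3 = 6 d electrons.
High-spin: t₂g⁴ eg², CFSE = -0.4Δ_oct = -9992 cm⁻¹.
Low-spin: t₂g⁶ eg⁰, orbital CFSE = -2.4Δ_oct = -59952 cm⁻¹; plus 2 excess pairs × P = +47950 cm⁻¹; total -12002 cm⁻¹.
Thus E(LS) − E(HS) = -2010 cm⁻¹.

-2010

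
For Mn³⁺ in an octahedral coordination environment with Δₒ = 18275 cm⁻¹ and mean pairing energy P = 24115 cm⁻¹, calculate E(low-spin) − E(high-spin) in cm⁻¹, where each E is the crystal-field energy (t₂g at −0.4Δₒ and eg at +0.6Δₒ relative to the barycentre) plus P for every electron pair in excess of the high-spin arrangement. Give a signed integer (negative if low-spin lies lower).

5840

Mn is in group 7, so Mn³⁺ is d⁴ (7 − 3 = 4).
In the high-spin limit (t₂g³ eg¹) the orbital term is -0.6Δₒ = -10965 cm⁻¹, with no excess pairing.
Low-spin t₂g⁴ eg⁰ gives -1.6Δₒ = -29240 cm⁻¹, but forming 1 extra pair costs 1P = 24115 cm⁻¹, so E(LS) = -29240 + 24115 = -5125 cm⁻¹.
E(LS) − E(HS) = -5125 − (-10965) = 5840 cm⁻¹.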